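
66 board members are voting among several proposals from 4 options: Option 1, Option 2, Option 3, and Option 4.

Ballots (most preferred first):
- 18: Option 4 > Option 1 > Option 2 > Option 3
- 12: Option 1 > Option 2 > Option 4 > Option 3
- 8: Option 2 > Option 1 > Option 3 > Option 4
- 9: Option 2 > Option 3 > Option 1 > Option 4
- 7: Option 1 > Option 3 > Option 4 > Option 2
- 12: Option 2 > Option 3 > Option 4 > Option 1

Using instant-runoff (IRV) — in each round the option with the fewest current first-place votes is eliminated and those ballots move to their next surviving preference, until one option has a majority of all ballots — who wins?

Round 1: Option 1 19, Option 2 29, Option 3 0, Option 4 18. Option 3 eliminated.
Round 2: Option 1 19, Option 2 29, Option 4 18. Option 4 eliminated.
Round 3: Option 1 37, Option 2 29. Option 1 has a majority (≥34).

Option 1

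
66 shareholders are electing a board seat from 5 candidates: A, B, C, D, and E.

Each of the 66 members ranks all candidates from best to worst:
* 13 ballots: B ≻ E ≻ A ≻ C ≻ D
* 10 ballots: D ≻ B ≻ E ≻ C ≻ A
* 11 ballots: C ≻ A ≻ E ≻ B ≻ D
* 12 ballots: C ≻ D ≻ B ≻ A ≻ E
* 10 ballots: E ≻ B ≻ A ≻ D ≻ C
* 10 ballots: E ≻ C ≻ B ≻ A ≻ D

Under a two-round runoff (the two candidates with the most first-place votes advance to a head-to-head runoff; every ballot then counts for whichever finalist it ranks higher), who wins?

Round 1 first-place votes: A 0, B 13, C 23, D 10, E 20. C and E advance.
Runoff: C is ranked above E on 23 ballots, E above C on 43.

E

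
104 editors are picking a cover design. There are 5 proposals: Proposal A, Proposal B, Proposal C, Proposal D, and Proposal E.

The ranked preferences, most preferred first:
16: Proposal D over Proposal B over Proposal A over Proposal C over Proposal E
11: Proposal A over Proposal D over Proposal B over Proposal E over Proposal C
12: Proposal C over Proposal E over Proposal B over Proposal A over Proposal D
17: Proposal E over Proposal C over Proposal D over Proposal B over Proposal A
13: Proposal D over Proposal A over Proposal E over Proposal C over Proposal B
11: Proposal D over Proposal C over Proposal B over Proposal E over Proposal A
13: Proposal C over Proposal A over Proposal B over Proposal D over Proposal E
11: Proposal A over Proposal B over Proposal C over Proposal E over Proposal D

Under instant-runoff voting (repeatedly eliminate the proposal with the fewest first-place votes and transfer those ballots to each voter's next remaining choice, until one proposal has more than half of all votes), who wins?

Round 1: Proposal A 22, Proposal B 0, Proposal C 25, Proposal D 40, Proposal E 17. Proposal B eliminated.
Round 2: Proposal A 22, Proposal C 25, Proposal D 40, Proposal E 17. Proposal E eliminated.
Round 3: Proposal A 22, Proposal C 42, Proposal D 40. Proposal A eliminated.
Round 4: Proposal C 53, Proposal D 51. Proposal C has a majority (≥53).

Proposal C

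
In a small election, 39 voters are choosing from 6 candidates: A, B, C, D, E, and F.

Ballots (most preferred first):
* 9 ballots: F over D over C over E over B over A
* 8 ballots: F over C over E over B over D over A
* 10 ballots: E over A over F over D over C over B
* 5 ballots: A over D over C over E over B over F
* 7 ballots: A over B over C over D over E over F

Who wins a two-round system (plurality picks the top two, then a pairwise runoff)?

Round 1 first-place votes: A 12, B 0, C 0, D 0, E 10, F 17. F and A advance.
Runoff: F is ranked above A on 17 ballots, A above F on 22.

A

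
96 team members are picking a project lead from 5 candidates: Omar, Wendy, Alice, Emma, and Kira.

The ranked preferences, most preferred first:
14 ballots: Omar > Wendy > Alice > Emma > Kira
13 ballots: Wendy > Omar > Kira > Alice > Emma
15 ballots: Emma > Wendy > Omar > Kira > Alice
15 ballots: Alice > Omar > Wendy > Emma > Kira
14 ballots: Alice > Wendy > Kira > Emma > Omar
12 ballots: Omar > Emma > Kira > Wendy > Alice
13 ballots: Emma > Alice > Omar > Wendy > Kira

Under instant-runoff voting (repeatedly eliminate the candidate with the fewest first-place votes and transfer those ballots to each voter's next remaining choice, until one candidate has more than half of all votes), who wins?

Omar

Round 1: Omar 26, Wendy 13, Alice 29, Emma 28, Kira 0. Kira eliminated.
Round 2: Omar 26, Wendy 13, Alice 29, Emma 28. Wendy eliminated.
Round 3: Omar 39, Alice 29, Emma 28. Emma eliminated.
Round 4: Omar 54, Alice 42. Omar has a majority (≥49).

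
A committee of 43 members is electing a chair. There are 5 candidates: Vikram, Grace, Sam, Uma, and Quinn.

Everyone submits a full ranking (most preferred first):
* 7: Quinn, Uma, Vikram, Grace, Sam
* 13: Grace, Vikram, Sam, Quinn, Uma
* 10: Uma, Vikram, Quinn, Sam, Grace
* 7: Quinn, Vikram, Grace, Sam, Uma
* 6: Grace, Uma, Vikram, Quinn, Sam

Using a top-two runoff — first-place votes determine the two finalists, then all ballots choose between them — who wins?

Quinn

Round 1 first-place votes: Vikram 0, Grace 19, Sam 0, Uma 10, Quinn 14. Grace and Quinn advance.
Runoff: Grace is ranked above Quinn on 19 ballots, Quinn above Grace on 24.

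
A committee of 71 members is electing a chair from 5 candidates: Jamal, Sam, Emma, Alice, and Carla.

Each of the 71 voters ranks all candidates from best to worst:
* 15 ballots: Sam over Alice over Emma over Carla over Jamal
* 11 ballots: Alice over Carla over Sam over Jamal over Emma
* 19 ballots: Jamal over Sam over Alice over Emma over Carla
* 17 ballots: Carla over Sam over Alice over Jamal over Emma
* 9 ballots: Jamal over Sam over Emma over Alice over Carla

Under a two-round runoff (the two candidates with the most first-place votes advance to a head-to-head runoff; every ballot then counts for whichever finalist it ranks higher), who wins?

Round 1 first-place votes: Jamal 28, Sam 15, Emma 0, Alice 11, Carla 17. Jamal and Carla advance.
Runoff: Jamal is ranked above Carla on 28 ballots, Carla above Jamal on 43.

Carla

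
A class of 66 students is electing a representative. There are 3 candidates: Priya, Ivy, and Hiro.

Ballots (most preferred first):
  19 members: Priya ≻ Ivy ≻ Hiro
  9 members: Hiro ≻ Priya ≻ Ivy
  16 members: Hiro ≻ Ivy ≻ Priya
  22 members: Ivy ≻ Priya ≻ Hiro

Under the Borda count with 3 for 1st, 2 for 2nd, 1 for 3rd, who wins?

Ivy

Priya: 19×3 + 9×2 + 16×1 + 22×2 = 135
Ivy: 19×2 + 9×1 + 16×2 + 22×3 = 145
Hiro: 19×1 + 9×3 + 16×3 + 22×1 = 116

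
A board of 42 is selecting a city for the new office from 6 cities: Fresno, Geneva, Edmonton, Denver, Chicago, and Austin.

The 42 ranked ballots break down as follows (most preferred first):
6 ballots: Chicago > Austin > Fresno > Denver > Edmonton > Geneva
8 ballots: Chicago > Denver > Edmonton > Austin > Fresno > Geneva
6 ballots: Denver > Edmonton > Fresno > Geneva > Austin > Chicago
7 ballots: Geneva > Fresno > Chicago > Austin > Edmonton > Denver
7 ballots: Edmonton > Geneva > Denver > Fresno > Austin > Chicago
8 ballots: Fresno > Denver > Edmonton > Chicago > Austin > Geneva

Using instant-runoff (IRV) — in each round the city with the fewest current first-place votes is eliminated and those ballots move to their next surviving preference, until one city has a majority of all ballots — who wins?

Round 1: Fresno 8, Geneva 7, Edmonton 7, Denver 6, Chicago 14, Austin 0. Austin eliminated.
Round 2: Fresno 8, Geneva 7, Edmonton 7, Denver 6, Chicago 14. Denver eliminated.
Round 3: Fresno 8, Geneva 7, Edmonton 13, Chicago 14. Geneva eliminated.
Round 4: Fresno 15, Edmonton 13, Chicago 14. Edmonton eliminated.
Round 5: Fresno 28, Chicago 14. Fresno has a majority (≥22).

Fresno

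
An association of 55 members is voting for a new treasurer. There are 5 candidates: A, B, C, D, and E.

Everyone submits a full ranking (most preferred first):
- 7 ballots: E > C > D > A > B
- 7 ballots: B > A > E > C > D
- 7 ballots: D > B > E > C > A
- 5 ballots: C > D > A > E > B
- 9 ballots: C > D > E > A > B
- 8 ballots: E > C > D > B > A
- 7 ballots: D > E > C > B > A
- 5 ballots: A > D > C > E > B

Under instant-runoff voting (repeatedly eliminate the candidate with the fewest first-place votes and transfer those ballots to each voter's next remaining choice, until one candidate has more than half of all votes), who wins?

Round 1: A 5, B 7, C 14, D 14, E 15. A eliminated.
Round 2: B 7, C 14, D 19, E 15. B eliminated.
Round 3: C 14, D 19, E 22. C eliminated.
Round 4: D 33, E 22. D has a majority (≥28).

D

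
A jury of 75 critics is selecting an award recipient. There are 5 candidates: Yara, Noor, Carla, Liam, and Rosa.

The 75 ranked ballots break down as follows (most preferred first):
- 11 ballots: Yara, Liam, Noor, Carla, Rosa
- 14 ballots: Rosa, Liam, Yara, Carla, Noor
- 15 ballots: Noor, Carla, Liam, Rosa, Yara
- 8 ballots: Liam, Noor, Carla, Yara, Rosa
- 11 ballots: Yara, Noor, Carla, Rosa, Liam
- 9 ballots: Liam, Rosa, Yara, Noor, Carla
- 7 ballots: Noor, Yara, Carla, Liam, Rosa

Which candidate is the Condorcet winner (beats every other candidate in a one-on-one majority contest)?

Liam

Liam vs Yara: 46–29
Liam vs Noor: 42–33
Liam vs Carla: 42–33
Liam vs Rosa: 50–25
Liam beats every other candidate.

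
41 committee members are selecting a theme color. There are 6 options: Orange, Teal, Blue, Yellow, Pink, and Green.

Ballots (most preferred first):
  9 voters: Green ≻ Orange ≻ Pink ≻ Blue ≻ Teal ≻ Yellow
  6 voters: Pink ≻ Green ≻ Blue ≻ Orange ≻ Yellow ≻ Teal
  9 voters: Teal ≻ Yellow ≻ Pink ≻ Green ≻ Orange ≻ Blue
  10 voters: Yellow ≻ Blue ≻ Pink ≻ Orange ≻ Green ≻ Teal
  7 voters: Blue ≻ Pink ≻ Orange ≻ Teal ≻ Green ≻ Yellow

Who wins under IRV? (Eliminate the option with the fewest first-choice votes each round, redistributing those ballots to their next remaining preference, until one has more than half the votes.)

Green

Round 1: Orange 0, Teal 9, Blue 7, Yellow 10, Pink 6, Green 9. Orange eliminated.
Round 2: Teal 9, Blue 7, Yellow 10, Pink 6, Green 9. Pink eliminated.
Round 3: Teal 9, Blue 7, Yellow 10, Green 15. Blue eliminated.
Round 4: Teal 16, Yellow 10, Green 15. Yellow eliminated.
Round 5: Teal 16, Green 25. Green has a majority (≥21).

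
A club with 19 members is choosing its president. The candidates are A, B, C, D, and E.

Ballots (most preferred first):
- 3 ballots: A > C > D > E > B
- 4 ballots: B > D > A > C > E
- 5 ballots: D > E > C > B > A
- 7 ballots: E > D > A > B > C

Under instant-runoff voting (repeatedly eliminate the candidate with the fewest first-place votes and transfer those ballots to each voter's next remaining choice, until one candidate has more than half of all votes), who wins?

Round 1: A 3, B 4, C 0, D 5, E 7. C eliminated.
Round 2: A 3, B 4, D 5, E 7. A eliminated.
Round 3: B 4, D 8, E 7. B eliminated.
Round 4: D 12, E 7. D has a majority (≥10).

D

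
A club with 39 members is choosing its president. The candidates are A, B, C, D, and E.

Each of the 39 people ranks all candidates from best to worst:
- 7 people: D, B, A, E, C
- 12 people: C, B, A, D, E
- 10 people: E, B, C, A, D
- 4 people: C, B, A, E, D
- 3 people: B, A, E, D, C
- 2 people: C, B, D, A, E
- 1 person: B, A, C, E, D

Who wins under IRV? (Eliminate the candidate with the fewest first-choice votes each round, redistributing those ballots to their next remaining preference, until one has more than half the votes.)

Round 1: A 0, B 4, C 18, D 7, E 10. A eliminated.
Round 2: B 4, C 18, D 7, E 10. B eliminated.
Round 3: C 19, D 7, E 13. D eliminated.
Round 4: C 19, E 20. E has a majority (≥20).

E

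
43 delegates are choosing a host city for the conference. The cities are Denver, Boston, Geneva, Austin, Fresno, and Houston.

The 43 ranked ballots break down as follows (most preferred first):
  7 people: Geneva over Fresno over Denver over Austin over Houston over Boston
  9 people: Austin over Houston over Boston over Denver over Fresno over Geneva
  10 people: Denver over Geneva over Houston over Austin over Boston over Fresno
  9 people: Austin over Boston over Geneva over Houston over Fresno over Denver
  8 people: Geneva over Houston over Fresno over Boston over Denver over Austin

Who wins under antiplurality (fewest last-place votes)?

Houston

Last-place votes: Denver 9, Boston 7, Geneva 9, Austin 8, Fresno 10, Houston 0.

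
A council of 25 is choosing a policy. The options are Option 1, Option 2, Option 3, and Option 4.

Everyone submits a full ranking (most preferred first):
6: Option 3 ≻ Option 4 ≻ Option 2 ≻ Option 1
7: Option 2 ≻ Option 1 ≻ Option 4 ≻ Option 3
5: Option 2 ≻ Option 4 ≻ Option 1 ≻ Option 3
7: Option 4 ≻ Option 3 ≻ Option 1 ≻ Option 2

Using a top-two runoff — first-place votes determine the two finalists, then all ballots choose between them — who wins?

Option 4

Round 1 first-place votes: Option 1 0, Option 2 12, Option 3 6, Option 4 7. Option 2 and Option 4 advance.
Runoff: Option 2 is ranked above Option 4 on 12 ballots, Option 4 above Option 2 on 13.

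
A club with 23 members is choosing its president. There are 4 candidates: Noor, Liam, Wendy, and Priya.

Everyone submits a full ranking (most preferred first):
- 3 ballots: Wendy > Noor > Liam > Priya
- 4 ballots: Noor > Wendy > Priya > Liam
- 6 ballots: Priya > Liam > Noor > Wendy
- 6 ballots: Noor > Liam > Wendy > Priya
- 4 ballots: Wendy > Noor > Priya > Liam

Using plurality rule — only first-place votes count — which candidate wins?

Noor

First-place votes: Noor 10, Liam 0, Wendy 7, Priya 6.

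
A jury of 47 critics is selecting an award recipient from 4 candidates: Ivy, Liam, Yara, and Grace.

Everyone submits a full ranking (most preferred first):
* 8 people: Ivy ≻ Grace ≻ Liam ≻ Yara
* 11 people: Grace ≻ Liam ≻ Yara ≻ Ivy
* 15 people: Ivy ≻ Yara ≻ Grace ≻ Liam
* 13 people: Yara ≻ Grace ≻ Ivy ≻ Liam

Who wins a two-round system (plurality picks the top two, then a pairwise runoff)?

Yara

Round 1 first-place votes: Ivy 23, Liam 0, Yara 13, Grace 11. Ivy and Yara advance.
Runoff: Ivy is ranked above Yara on 23 ballots, Yara above Ivy on 24.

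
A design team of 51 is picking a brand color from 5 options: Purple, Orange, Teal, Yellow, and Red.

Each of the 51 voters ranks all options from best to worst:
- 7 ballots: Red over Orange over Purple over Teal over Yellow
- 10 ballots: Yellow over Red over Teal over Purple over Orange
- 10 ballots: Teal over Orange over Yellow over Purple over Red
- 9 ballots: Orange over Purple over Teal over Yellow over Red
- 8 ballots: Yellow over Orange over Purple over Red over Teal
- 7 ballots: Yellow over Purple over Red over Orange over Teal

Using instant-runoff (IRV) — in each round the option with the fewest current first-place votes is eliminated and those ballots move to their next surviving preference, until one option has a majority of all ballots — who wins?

Orange

Round 1: Purple 0, Orange 9, Teal 10, Yellow 25, Red 7. Purple eliminated.
Round 2: Orange 9, Teal 10, Yellow 25, Red 7. Red eliminated.
Round 3: Orange 16, Teal 10, Yellow 25. Teal eliminated.
Round 4: Orange 26, Yellow 25. Orange has a majority (≥26).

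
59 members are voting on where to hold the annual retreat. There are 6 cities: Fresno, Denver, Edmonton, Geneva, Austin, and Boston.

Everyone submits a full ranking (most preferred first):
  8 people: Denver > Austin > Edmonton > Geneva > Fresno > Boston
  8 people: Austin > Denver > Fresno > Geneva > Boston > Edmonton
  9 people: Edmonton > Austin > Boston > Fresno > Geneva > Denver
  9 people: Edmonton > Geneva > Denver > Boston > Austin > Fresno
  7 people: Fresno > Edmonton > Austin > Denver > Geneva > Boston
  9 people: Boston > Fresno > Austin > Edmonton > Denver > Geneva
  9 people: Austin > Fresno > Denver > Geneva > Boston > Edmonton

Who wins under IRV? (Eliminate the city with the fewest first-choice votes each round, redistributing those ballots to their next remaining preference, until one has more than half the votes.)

Austin

Round 1: Fresno 7, Denver 8, Edmonton 18, Geneva 0, Austin 17, Boston 9. Geneva eliminated.
Round 2: Fresno 7, Denver 8, Edmonton 18, Austin 17, Boston 9. Fresno eliminated.
Round 3: Denver 8, Edmonton 25, Austin 17, Boston 9. Denver eliminated.
Round 4: Edmonton 25, Austin 25, Boston 9. Boston eliminated.
Round 5: Edmonton 25, Austin 34. Austin has a majority (≥30).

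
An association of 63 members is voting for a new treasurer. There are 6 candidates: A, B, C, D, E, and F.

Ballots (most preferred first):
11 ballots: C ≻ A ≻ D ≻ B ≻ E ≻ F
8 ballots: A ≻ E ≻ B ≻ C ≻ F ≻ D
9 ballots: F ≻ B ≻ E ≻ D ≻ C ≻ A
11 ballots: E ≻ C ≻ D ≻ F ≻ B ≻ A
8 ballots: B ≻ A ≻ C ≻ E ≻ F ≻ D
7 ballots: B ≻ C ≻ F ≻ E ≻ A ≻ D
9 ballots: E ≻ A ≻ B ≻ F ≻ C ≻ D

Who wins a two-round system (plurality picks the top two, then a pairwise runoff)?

B

Round 1 first-place votes: A 8, B 15, C 11, D 0, E 20, F 9. E and B advance.
Runoff: E is ranked above B on 28 ballots, B above E on 35.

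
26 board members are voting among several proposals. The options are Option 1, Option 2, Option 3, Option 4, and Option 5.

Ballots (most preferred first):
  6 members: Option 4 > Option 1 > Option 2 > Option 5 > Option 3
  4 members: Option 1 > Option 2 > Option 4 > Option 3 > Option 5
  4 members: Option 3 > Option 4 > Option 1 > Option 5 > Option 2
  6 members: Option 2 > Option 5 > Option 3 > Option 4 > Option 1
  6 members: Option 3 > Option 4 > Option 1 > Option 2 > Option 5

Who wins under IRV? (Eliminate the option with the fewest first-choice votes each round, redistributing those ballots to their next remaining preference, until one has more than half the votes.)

Round 1: Option 1 4, Option 2 6, Option 3 10, Option 4 6, Option 5 0. Option 5 eliminated.
Round 2: Option 1 4, Option 2 6, Option 3 10, Option 4 6. Option 1 eliminated.
Round 3: Option 2 10, Option 3 10, Option 4 6. Option 4 eliminated.
Round 4: Option 2 16, Option 3 10. Option 2 has a majority (≥14).

Option 2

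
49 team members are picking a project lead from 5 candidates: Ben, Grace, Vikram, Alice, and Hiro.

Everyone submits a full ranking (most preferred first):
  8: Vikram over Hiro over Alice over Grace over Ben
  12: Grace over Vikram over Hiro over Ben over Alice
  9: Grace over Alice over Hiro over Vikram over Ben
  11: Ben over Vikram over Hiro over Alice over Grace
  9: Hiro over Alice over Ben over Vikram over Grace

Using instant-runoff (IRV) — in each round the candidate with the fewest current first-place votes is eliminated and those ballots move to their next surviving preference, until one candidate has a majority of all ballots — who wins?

Round 1: Ben 11, Grace 21, Vikram 8, Alice 0, Hiro 9. Alice eliminated.
Round 2: Ben 11, Grace 21, Vikram 8, Hiro 9. Vikram eliminated.
Round 3: Ben 11, Grace 21, Hiro 17. Ben eliminated.
Round 4: Grace 21, Hiro 28. Hiro has a majority (≥25).

Hiro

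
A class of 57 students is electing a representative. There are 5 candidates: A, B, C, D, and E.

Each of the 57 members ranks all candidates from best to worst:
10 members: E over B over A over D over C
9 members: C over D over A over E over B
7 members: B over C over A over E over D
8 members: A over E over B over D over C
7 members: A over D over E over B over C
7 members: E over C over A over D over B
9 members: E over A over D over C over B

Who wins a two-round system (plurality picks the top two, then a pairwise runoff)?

Round 1 first-place votes: A 15, B 7, C 9, D 0, E 26. E and A advance.
Runoff: E is ranked above A on 26 ballots, A above E on 31.

A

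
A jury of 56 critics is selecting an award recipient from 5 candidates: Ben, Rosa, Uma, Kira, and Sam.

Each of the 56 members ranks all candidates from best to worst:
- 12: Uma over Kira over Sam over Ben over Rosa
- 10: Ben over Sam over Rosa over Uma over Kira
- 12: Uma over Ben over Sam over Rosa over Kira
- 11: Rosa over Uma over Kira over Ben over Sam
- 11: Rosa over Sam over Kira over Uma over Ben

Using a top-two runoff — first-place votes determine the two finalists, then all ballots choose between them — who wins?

Round 1 first-place votes: Ben 10, Rosa 22, Uma 24, Kira 0, Sam 0. Uma and Rosa advance.
Runoff: Uma is ranked above Rosa on 24 ballots, Rosa above Uma on 32.

Rosa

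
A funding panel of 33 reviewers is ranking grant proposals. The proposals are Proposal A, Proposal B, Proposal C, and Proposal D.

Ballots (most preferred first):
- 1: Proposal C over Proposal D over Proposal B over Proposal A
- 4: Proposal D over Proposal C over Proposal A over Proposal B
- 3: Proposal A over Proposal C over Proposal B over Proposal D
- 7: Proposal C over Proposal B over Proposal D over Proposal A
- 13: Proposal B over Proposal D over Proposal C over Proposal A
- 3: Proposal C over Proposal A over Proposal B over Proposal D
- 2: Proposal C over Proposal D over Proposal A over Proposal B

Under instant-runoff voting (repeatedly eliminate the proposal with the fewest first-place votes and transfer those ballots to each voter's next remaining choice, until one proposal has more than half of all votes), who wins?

Round 1: Proposal A 3, Proposal B 13, Proposal C 13, Proposal D 4. Proposal A eliminated.
Round 2: Proposal B 13, Proposal C 16, Proposal D 4. Proposal D eliminated.
Round 3: Proposal B 13, Proposal C 20. Proposal C has a majority (≥17).

Proposal C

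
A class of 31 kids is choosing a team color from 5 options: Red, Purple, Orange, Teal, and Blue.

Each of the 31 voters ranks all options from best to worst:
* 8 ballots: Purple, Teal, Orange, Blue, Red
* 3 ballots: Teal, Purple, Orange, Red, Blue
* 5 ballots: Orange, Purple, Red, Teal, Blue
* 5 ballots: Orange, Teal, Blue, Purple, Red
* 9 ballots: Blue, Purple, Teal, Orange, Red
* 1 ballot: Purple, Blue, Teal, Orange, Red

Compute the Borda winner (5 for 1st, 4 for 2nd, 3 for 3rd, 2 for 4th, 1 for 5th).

Red: 8×1 + 3×2 + 5×3 + 5×1 + 9×1 + 1×1 = 44
Purple: 8×5 + 3×4 + 5×4 + 5×2 + 9×4 + 1×5 = 123
Orange: 8×3 + 3×3 + 5×5 + 5×5 + 9×2 + 1×2 = 103
Teal: 8×4 + 3×5 + 5×2 + 5×4 + 9×3 + 1×3 = 107
Blue: 8×2 + 3×1 + 5×1 + 5×3 + 9×5 + 1×4 = 88

Purple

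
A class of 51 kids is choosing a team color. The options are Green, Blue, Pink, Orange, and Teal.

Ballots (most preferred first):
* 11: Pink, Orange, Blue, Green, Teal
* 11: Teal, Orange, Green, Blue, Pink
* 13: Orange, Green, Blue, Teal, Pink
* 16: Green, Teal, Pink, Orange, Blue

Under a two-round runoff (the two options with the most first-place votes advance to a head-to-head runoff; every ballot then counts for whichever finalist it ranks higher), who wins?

Orange

Round 1 first-place votes: Green 16, Blue 0, Pink 11, Orange 13, Teal 11. Green and Orange advance.
Runoff: Green is ranked above Orange on 16 ballots, Orange above Green on 35.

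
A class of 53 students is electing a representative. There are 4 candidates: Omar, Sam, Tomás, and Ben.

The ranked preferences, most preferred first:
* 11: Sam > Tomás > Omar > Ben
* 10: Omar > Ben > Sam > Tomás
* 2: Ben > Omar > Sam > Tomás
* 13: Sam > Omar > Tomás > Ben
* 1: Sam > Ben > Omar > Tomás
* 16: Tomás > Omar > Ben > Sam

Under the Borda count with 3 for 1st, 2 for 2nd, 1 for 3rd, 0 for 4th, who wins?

Omar: 11×1 + 10×3 + 2×2 + 13×2 + 1×1 + 16×2 = 104
Sam: 11×3 + 10×1 + 2×1 + 13×3 + 1×3 + 16×0 = 87
Tomás: 11×2 + 10×0 + 2×0 + 13×1 + 1×0 + 16×3 = 83
Ben: 11×0 + 10×2 + 2×3 + 13×0 + 1×2 + 16×1 = 44

Omar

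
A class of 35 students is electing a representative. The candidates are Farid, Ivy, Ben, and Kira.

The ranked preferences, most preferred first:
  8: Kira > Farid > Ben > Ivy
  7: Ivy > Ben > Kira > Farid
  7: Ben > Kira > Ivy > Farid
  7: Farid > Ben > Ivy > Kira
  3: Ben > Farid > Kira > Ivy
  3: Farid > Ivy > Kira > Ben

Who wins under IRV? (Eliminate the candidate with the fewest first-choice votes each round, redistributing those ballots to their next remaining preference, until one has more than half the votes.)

Round 1: Farid 10, Ivy 7, Ben 10, Kira 8. Ivy eliminated.
Round 2: Farid 10, Ben 17, Kira 8. Kira eliminated.
Round 3: Farid 18, Ben 17. Farid has a majority (≥18).

Farid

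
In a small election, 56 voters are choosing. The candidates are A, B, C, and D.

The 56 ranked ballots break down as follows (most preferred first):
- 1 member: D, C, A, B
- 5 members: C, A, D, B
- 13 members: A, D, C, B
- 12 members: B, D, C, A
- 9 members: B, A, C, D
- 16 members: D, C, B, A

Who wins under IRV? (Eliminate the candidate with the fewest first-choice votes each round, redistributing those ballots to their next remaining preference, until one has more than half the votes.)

B

Round 1: A 13, B 21, C 5, D 17. C eliminated.
Round 2: A 18, B 21, D 17. D eliminated.
Round 3: A 19, B 37. B has a majority (≥29).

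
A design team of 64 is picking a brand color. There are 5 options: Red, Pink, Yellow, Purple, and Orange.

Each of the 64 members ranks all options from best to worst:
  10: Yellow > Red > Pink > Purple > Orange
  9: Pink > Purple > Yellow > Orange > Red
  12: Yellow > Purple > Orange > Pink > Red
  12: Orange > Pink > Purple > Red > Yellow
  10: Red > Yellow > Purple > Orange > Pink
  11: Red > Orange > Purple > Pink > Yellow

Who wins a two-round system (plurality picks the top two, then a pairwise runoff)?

Round 1 first-place votes: Red 21, Pink 9, Yellow 22, Purple 0, Orange 12. Yellow and Red advance.
Runoff: Yellow is ranked above Red on 31 ballots, Red above Yellow on 33.

Red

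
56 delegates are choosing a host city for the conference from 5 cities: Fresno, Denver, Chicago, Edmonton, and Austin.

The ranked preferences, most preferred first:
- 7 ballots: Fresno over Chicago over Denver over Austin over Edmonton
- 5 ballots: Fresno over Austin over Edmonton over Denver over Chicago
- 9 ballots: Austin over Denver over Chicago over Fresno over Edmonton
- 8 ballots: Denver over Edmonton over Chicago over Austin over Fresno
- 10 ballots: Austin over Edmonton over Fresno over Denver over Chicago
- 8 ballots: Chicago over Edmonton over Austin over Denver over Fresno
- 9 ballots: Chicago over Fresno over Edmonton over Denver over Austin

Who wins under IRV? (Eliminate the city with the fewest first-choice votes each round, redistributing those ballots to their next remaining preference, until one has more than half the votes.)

Chicago

Round 1: Fresno 12, Denver 8, Chicago 17, Edmonton 0, Austin 19. Edmonton eliminated.
Round 2: Fresno 12, Denver 8, Chicago 17, Austin 19. Denver eliminated.
Round 3: Fresno 12, Chicago 25, Austin 19. Fresno eliminated.
Round 4: Chicago 32, Austin 24. Chicago has a majority (≥29).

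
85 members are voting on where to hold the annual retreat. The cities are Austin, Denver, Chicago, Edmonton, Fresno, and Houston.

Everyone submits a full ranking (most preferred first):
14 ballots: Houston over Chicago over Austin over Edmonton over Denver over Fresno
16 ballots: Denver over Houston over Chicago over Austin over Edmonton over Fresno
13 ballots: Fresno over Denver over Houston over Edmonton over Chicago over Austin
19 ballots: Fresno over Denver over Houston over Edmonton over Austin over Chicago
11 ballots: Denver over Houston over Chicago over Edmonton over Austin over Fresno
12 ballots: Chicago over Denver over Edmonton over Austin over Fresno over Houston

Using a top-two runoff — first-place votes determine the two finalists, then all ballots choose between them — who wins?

Denver

Round 1 first-place votes: Austin 0, Denver 27, Chicago 12, Edmonton 0, Fresno 32, Houston 14. Fresno and Denver advance.
Runoff: Fresno is ranked above Denver on 32 ballots, Denver above Fresno on 53.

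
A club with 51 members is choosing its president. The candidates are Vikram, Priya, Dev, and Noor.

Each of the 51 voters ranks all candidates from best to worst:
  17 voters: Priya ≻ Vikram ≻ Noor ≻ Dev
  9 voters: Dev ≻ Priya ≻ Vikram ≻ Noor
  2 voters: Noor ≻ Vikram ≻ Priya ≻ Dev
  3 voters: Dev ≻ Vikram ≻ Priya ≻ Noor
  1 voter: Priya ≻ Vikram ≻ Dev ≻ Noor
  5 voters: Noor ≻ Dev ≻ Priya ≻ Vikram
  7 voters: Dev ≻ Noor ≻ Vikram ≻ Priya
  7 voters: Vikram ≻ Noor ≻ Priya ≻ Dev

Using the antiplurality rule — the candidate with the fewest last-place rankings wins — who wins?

Vikram

Last-place votes: Vikram 5, Priya 7, Dev 26, Noor 13.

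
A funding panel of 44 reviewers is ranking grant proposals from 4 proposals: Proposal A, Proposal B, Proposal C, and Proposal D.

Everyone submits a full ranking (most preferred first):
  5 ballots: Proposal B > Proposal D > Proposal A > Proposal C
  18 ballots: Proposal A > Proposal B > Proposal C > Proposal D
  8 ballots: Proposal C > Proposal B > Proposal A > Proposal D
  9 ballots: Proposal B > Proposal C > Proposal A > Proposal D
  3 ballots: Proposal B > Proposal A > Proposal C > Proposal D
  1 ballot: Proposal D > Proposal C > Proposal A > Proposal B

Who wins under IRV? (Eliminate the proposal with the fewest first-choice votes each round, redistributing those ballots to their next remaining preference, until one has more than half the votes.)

Round 1: Proposal A 18, Proposal B 17, Proposal C 8, Proposal D 1. Proposal D eliminated.
Round 2: Proposal A 18, Proposal B 17, Proposal C 9. Proposal C eliminated.
Round 3: Proposal A 19, Proposal B 25. Proposal B has a majority (≥23).

Proposal B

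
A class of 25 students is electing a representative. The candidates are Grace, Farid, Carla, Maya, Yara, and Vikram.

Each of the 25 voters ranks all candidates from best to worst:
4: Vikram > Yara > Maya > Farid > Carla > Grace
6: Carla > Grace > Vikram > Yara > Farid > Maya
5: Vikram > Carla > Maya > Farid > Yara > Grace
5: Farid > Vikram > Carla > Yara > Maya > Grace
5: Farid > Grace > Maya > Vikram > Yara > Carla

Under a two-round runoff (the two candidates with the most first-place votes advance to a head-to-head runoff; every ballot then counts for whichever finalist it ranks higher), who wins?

Vikram

Round 1 first-place votes: Grace 0, Farid 10, Carla 6, Maya 0, Yara 0, Vikram 9. Farid and Vikram advance.
Runoff: Farid is ranked above Vikram on 10 ballots, Vikram above Farid on 15.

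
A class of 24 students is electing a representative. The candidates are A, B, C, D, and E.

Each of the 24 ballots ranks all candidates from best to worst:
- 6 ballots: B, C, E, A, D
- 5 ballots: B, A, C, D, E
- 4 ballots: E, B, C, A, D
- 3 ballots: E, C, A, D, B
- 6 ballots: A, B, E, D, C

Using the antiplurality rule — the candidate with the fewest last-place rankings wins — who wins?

A

Last-place votes: A 0, B 3, C 6, D 10, E 5.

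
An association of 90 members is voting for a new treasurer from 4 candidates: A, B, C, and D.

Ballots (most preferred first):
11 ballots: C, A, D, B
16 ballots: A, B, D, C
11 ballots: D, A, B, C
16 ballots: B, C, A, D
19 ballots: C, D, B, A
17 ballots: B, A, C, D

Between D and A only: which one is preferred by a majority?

D is ranked above A on 30 ballots; A above D on 60.

A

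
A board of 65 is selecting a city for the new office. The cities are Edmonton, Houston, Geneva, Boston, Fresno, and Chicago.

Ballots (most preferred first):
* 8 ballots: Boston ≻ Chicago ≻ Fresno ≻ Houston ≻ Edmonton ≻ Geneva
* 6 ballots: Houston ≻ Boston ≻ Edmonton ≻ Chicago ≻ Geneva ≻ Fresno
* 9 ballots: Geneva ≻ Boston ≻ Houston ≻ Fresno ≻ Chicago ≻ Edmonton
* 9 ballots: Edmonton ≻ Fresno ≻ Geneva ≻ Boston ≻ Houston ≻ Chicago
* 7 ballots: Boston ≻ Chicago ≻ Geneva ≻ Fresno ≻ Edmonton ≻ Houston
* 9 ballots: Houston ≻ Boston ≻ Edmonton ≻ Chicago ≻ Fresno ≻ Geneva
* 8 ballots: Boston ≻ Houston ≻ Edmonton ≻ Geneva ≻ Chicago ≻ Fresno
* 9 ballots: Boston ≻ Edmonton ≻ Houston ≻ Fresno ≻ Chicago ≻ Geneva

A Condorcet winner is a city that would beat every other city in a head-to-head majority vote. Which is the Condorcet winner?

Boston

Boston vs Edmonton: 56–9
Boston vs Houston: 50–15
Boston vs Geneva: 47–18
Boston vs Fresno: 56–9
Boston vs Chicago: 65–0
Boston beats every other city.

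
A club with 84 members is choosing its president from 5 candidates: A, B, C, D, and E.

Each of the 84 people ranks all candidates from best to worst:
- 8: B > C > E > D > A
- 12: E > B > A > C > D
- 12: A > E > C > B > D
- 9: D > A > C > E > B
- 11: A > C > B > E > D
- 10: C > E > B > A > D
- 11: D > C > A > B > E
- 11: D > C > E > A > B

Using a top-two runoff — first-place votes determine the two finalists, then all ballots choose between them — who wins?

A

Round 1 first-place votes: A 23, B 8, C 10, D 31, E 12. D and A advance.
Runoff: D is ranked above A on 39 ballots, A above D on 45.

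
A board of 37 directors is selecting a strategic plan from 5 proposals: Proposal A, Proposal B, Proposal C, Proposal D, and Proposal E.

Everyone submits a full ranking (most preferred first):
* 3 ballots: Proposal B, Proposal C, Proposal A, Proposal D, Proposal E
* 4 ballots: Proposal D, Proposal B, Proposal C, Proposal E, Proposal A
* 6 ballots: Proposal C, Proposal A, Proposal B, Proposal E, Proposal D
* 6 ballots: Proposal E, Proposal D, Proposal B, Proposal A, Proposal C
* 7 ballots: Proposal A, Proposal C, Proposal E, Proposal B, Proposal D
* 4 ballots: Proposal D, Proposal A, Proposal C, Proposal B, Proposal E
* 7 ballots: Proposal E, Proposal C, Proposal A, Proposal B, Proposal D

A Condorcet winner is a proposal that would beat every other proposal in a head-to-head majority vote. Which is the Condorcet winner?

Proposal C vs Proposal A: 20–17
Proposal C vs Proposal B: 24–13
Proposal C vs Proposal D: 23–14
Proposal C vs Proposal E: 24–13
Proposal C beats every other proposal.

Proposal C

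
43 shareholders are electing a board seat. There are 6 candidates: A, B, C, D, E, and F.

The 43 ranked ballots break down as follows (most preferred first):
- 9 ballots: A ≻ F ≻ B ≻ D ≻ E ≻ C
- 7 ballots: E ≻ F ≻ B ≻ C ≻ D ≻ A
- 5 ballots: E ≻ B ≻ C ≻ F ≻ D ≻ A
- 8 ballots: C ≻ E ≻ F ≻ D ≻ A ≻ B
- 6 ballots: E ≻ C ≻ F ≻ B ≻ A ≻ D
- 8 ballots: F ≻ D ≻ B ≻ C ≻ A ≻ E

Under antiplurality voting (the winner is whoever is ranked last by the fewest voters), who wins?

F

Last-place votes: A 12, B 8, C 9, D 6, E 8, F 0.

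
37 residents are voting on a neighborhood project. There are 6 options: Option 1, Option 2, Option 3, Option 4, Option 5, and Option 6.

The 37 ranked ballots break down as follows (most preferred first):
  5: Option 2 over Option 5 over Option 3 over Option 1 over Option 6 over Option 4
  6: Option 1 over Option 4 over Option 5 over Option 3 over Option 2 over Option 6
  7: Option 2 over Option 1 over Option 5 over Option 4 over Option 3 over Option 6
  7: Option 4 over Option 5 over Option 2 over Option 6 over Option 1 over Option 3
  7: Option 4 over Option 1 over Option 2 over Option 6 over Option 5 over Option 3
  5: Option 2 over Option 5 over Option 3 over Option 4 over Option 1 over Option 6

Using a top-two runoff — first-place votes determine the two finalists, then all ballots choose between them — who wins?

Round 1 first-place votes: Option 1 6, Option 2 17, Option 3 0, Option 4 14, Option 5 0, Option 6 0. Option 2 and Option 4 advance.
Runoff: Option 2 is ranked above Option 4 on 17 ballots, Option 4 above Option 2 on 20.

Option 4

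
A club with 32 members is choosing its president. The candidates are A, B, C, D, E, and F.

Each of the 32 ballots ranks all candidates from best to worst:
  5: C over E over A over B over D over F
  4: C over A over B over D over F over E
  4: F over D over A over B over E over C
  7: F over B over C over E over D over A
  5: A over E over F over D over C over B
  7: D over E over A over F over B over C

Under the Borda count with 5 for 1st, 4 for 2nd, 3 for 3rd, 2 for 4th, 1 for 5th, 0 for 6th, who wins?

A: 5×3 + 4×4 + 4×3 + 7×0 + 5×5 + 7×3 = 89
B: 5×2 + 4×3 + 4×2 + 7×4 + 5×0 + 7×1 = 65
C: 5×5 + 4×5 + 4×0 + 7×3 + 5×1 + 7×0 = 71
D: 5×1 + 4×2 + 4×4 + 7×1 + 5×2 + 7×5 = 81
E: 5×4 + 4×0 + 4×1 + 7×2 + 5×4 + 7×4 = 86
F: 5×0 + 4×1 + 4×5 + 7×5 + 5×3 + 7×2 = 88

A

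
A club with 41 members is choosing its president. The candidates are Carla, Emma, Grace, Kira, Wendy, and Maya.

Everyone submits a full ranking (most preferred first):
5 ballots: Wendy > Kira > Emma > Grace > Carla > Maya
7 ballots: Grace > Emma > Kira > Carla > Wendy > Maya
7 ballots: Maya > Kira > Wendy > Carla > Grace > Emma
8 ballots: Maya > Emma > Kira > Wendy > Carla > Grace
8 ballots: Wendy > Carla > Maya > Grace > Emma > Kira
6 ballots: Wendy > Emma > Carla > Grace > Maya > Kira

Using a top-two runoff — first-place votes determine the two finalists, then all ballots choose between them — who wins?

Round 1 first-place votes: Carla 0, Emma 0, Grace 7, Kira 0, Wendy 19, Maya 15. Wendy and Maya advance.
Runoff: Wendy is ranked above Maya on 26 ballots, Maya above Wendy on 15.

Wendy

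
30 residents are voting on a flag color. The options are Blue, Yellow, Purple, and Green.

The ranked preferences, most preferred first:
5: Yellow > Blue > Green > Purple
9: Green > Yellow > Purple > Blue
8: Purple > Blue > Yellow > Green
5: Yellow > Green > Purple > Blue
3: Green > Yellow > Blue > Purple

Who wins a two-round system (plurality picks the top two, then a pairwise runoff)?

Round 1 first-place votes: Blue 0, Yellow 10, Purple 8, Green 12. Green and Yellow advance.
Runoff: Green is ranked above Yellow on 12 ballots, Yellow above Green on 18.

Yellow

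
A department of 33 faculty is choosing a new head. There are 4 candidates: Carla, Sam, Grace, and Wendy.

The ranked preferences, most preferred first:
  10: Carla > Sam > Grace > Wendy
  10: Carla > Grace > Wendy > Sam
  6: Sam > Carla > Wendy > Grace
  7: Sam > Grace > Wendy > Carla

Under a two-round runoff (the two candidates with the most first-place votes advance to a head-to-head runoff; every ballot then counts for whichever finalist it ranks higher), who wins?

Carla

Round 1 first-place votes: Carla 20, Sam 13, Grace 0, Wendy 0. Carla and Sam advance.
Runoff: Carla is ranked above Sam on 20 ballots, Sam above Carla on 13.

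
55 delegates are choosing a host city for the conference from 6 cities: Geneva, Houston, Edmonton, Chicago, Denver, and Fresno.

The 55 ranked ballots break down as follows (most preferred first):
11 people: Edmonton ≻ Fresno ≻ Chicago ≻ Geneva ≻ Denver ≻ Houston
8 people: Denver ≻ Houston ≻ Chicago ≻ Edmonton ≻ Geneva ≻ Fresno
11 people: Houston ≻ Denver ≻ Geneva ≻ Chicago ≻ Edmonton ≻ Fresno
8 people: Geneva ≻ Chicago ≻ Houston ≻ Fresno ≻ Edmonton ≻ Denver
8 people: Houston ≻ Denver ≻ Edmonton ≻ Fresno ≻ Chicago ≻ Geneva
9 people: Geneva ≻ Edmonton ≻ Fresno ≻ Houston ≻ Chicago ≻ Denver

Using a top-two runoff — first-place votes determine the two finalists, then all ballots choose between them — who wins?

Round 1 first-place votes: Geneva 17, Houston 19, Edmonton 11, Chicago 0, Denver 8, Fresno 0. Houston and Geneva advance.
Runoff: Houston is ranked above Geneva on 27 ballots, Geneva above Houston on 28.

Geneva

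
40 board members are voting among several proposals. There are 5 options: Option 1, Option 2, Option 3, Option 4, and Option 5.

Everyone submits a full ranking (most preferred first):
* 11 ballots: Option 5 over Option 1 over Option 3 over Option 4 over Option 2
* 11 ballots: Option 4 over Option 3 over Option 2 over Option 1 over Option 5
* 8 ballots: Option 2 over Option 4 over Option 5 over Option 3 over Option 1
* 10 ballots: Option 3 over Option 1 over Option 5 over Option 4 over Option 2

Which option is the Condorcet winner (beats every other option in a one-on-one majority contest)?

Option 3 vs Option 1: 29–11
Option 3 vs Option 2: 32–8
Option 3 vs Option 4: 21–19
Option 3 vs Option 5: 21–19
Option 3 beats every other option.

Option 3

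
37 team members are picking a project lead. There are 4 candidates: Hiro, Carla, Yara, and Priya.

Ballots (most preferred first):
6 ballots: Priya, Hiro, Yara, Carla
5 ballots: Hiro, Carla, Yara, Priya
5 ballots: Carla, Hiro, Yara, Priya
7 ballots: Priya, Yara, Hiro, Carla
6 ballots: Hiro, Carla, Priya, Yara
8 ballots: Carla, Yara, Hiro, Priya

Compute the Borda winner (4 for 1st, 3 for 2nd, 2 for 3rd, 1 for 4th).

Hiro: 6×3 + 5×4 + 5×3 + 7×2 + 6×4 + 8×2 = 107
Carla: 6×1 + 5×3 + 5×4 + 7×1 + 6×3 + 8×4 = 98
Yara: 6×2 + 5×2 + 5×2 + 7×3 + 6×1 + 8×3 = 83
Priya: 6×4 + 5×1 + 5×1 + 7×4 + 6×2 + 8×1 = 82

Hiro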